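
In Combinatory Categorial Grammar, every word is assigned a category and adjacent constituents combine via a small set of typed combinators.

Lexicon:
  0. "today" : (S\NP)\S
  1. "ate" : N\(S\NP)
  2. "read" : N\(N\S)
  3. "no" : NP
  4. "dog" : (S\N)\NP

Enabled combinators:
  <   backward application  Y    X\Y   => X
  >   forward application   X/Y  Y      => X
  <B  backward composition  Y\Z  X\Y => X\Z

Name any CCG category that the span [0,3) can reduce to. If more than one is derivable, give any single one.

[0,5] S   <
  [0,3] N   <
    [0,2] N\S   <B
      [0,1] "today" : (S\NP)\S
      [1,2] "ate" : N\(S\NP)
    [2,3] "read" : N\(N\S)
  [3,5] S\N   <
    [3,4] "no" : NP
    [4,5] "dog" : (S\N)\NP

N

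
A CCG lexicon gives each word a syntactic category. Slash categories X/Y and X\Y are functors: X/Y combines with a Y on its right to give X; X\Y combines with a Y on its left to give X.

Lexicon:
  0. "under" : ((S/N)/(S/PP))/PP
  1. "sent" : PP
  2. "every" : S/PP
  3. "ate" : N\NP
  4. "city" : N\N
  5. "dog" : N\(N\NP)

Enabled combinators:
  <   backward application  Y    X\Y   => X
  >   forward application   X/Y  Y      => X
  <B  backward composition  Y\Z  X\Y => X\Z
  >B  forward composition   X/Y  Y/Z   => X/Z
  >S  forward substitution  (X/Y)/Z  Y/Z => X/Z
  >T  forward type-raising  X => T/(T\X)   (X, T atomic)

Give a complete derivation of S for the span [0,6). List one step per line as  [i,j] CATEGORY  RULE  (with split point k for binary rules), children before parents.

[0,1] ((S/N)/(S/PP))/PP  lex  "under"
[1,2] PP  lex  "sent"
[0,2] (S/N)/(S/PP)  >  k=1
[2,3] S/PP  lex  "every"
[0,3] S/N  >  k=2
[3,4] N\NP  lex  "ate"
[4,5] N\N  lex  "city"
[3,5] N\NP  <B  k=4
[5,6] N\(N\NP)  lex  "dog"
[3,6] N  <  k=5
[0,6] S  >  k=3

[0,6] S   >
  [0,3] S/N   >
    [0,2] (S/N)/(S/PP)   >
      [0,1] "under" : ((S/N)/(S/PP))/PP
      [1,2] "sent" : PP
    [2,3] "every" : S/PP
  [3,6] N   <
    [3,5] N\NP   <B
      [3,4] "ate" : N\NP
      [4,5] "city" : N\N
    [5,6] "dog" : N\(N\NP)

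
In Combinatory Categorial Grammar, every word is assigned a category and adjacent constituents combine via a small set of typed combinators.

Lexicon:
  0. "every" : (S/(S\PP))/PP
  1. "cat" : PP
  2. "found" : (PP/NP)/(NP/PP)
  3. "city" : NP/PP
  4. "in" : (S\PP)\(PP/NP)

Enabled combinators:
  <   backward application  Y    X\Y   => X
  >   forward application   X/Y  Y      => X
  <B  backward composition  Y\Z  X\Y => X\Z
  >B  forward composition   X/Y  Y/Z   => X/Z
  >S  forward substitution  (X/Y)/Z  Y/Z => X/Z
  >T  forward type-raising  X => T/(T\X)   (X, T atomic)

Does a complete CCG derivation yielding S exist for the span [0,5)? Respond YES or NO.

[0,5] S   >
  [0,2] S/(S\PP)   >
    [0,1] "every" : (S/(S\PP))/PP
    [1,2] "cat" : PP
  [2,5] S\PP   <
    [2,4] PP/NP   >
      [2,3] "found" : (PP/NP)/(NP/PP)
      [3,4] "city" : NP/PP
    [4,5] "in" : (S\PP)\(PP/NP)

YES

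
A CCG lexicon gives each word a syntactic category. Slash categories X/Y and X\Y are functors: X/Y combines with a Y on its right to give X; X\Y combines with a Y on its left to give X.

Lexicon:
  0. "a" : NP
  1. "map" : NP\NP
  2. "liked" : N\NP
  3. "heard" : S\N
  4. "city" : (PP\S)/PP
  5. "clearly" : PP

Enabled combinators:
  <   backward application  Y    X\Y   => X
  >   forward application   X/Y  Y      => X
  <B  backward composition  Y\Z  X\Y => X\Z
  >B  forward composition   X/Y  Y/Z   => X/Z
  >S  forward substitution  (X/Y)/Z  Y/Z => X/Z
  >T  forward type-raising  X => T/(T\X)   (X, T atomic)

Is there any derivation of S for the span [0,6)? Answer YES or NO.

NO

NP NP\NP N\NP S\N (PP\S)/PP PP
CKY chart[0,6] = {N/(N\PP), NP/(NP\PP), PP, PP/(PP\PP), S/(S\PP)}; S ∉ chart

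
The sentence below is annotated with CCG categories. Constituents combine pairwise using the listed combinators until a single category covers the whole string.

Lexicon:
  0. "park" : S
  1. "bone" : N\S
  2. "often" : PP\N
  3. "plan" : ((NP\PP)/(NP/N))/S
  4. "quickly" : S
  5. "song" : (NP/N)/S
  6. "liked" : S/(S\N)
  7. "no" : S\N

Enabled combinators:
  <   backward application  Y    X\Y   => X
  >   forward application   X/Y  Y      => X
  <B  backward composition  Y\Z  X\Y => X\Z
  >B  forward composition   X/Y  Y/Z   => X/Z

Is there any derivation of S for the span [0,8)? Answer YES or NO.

S N\S PP\N ((NP\PP)/(NP/N))/S S (NP/N)/S S/(S\N) S\N
CKY chart[0,8] = {NP}; S ∉ chart

NO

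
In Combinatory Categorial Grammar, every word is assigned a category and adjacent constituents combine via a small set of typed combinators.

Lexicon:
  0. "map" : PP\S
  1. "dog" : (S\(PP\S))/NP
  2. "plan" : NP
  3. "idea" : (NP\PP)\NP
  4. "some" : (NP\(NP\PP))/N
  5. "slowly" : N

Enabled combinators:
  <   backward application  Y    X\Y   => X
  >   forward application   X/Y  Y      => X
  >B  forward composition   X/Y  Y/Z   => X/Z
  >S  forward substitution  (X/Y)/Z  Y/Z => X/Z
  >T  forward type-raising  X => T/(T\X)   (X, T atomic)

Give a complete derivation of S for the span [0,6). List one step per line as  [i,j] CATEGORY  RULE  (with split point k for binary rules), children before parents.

[0,6] S   <
  [0,1] "map" : PP\S
  [1,6] S\(PP\S)   >
    [1,2] "dog" : (S\(PP\S))/NP
    [2,6] NP   <
      [2,4] NP\PP   <
        [2,3] "plan" : NP
        [3,4] "idea" : (NP\PP)\NP
      [4,6] NP\(NP\PP)   >
        [4,5] "some" : (NP\(NP\PP))/N
        [5,6] "slowly" : N

[0,1] PP\S  lex  "map"
[1,2] (S\(PP\S))/NP  lex  "dog"
[2,3] NP  lex  "plan"
[3,4] (NP\PP)\NP  lex  "idea"
[2,4] NP\PP  <  k=3
[4,5] (NP\(NP\PP))/N  lex  "some"
[5,6] N  lex  "slowly"
[4,6] NP\(NP\PP)  >  k=5
[2,6] NP  <  k=4
[1,6] S\(PP\S)  >  k=2
[0,6] S  <  k=1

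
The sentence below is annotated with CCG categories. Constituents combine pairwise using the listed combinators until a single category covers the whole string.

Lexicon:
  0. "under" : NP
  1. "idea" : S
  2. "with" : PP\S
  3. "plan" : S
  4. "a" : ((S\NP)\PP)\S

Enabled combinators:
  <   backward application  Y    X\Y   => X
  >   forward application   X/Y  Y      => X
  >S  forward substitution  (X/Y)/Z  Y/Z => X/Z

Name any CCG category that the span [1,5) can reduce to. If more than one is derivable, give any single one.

[0,5] S   <
  [0,1] "under" : NP
  [1,5] S\NP   <
    [1,3] PP   <
      [1,2] "idea" : S
      [2,3] "with" : PP\S
    [3,5] (S\NP)\PP   <
      [3,4] "plan" : S
      [4,5] "a" : ((S\NP)\PP)\S

S\NP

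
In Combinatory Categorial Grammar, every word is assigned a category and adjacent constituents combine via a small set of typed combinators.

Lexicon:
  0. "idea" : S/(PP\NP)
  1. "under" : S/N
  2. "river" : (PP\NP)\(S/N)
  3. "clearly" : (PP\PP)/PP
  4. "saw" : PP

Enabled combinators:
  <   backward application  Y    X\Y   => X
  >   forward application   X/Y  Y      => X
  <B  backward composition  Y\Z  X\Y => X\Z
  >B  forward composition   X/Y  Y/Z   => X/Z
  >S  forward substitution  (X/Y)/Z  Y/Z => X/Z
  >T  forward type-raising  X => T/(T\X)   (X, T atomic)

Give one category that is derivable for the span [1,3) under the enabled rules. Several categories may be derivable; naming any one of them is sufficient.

PP\NP

[0,5] S   >
  [0,1] "idea" : S/(PP\NP)
  [1,5] PP\NP   <B
    [1,3] PP\NP   <
      [1,2] "under" : S/N
      [2,3] "river" : (PP\NP)\(S/N)
    [3,5] PP\PP   >
      [3,4] "clearly" : (PP\PP)/PP
      [4,5] "saw" : PP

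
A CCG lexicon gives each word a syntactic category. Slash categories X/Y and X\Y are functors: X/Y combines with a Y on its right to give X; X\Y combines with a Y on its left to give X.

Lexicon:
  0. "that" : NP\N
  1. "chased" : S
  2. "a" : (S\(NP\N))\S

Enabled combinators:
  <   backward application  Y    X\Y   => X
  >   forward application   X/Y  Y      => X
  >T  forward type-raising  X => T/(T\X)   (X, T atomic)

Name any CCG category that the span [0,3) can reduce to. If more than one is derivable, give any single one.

S

[0,3] S   <
  [0,1] "that" : NP\N
  [1,3] S\(NP\N)   <
    [1,2] "chased" : S
    [2,3] "a" : (S\(NP\N))\S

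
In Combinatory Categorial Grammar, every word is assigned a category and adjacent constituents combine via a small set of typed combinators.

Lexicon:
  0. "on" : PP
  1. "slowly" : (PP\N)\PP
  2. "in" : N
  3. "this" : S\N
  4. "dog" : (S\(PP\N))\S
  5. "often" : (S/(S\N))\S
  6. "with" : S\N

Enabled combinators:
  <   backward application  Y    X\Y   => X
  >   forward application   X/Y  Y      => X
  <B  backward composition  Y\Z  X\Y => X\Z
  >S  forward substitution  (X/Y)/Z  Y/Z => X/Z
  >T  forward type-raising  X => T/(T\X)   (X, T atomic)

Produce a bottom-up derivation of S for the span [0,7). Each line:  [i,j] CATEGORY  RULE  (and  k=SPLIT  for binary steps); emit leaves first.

[0,1] PP  lex  "on"
[1,2] (PP\N)\PP  lex  "slowly"
[0,2] PP\N  <  k=1
[2,3] N  lex  "in"
[3,4] S\N  lex  "this"
[2,4] S  <  k=3
[4,5] (S\(PP\N))\S  lex  "dog"
[2,5] S\(PP\N)  <  k=4
[0,5] S  <  k=2
[5,6] (S/(S\N))\S  lex  "often"
[0,6] S/(S\N)  <  k=5
[6,7] S\N  lex  "with"
[0,7] S  >  k=6

[0,7] S   >
  [0,6] S/(S\N)   <
    [0,5] S   <
      [0,2] PP\N   <
        [0,1] "on" : PP
        [1,2] "slowly" : (PP\N)\PP
      [2,5] S\(PP\N)   <
        [2,4] S   <
          [2,3] "in" : N
          [3,4] "this" : S\N
        [4,5] "dog" : (S\(PP\N))\S
    [5,6] "often" : (S/(S\N))\S
  [6,7] "with" : S\N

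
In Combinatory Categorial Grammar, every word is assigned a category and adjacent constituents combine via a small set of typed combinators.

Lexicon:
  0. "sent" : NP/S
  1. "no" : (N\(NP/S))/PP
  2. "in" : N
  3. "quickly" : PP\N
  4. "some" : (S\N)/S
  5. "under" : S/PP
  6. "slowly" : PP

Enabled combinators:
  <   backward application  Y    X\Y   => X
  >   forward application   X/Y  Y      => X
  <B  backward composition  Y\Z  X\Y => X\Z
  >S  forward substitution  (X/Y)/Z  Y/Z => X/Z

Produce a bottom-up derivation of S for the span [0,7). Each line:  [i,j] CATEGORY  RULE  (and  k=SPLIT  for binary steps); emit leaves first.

[0,1] NP/S  lex  "sent"
[1,2] (N\(NP/S))/PP  lex  "no"
[2,3] N  lex  "in"
[3,4] PP\N  lex  "quickly"
[2,4] PP  <  k=3
[1,4] N\(NP/S)  >  k=2
[0,4] N  <  k=1
[4,5] (S\N)/S  lex  "some"
[5,6] S/PP  lex  "under"
[6,7] PP  lex  "slowly"
[5,7] S  >  k=6
[4,7] S\N  >  k=5
[0,7] S  <  k=4

[0,7] S   <
  [0,4] N   <
    [0,1] "sent" : NP/S
    [1,4] N\(NP/S)   >
      [1,2] "no" : (N\(NP/S))/PP
      [2,4] PP   <
        [2,3] "in" : N
        [3,4] "quickly" : PP\N
  [4,7] S\N   >
    [4,5] "some" : (S\N)/S
    [5,7] S   >
      [5,6] "under" : S/PP
      [6,7] "slowly" : PP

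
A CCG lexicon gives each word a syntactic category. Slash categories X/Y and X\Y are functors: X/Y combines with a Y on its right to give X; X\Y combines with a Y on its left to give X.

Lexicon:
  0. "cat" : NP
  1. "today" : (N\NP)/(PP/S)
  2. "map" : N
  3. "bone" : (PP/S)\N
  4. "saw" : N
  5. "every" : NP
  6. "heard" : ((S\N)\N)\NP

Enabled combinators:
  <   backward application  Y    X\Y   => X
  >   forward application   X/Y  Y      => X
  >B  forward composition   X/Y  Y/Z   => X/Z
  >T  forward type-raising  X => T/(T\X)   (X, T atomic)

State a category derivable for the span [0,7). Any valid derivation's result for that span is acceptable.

[0,7] S   <
  [0,4] N   >
    [0,1] N/(N\NP)   >T
      [0,1] "cat" : NP
    [1,4] N\NP   >
      [1,2] "today" : (N\NP)/(PP/S)
      [2,4] PP/S   <
        [2,3] "map" : N
        [3,4] "bone" : (PP/S)\N
  [4,7] S\N   <
    [4,5] "saw" : N
    [5,7] (S\N)\N   <
      [5,6] "every" : NP
      [6,7] "heard" : ((S\N)\N)\NP

S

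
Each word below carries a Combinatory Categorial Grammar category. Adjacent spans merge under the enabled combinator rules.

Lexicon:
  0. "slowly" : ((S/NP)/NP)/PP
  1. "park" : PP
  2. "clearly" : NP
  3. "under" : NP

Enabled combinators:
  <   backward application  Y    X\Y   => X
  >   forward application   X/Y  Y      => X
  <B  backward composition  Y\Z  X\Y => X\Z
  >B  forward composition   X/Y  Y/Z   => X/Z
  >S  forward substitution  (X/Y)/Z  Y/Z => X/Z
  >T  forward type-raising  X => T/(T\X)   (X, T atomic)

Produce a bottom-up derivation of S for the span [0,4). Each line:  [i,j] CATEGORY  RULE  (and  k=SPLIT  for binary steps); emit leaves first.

[0,4] S   >
  [0,3] S/NP   >
    [0,2] (S/NP)/NP   >
      [0,1] "slowly" : ((S/NP)/NP)/PP
      [1,2] "park" : PP
    [2,3] "clearly" : NP
  [3,4] "under" : NP

[0,1] ((S/NP)/NP)/PP  lex  "slowly"
[1,2] PP  lex  "park"
[0,2] (S/NP)/NP  >  k=1
[2,3] NP  lex  "clearly"
[0,3] S/NP  >  k=2
[3,4] NP  lex  "under"
[0,4] S  >  k=3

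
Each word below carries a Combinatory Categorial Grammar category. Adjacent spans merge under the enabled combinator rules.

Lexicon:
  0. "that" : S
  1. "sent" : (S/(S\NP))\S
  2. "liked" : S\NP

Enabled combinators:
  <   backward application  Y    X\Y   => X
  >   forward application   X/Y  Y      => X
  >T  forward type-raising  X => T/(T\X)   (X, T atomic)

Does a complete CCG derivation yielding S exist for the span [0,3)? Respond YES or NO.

[0,3] S   >
  [0,2] S/(S\NP)   <
    [0,1] "that" : S
    [1,2] "sent" : (S/(S\NP))\S
  [2,3] "liked" : S\NP

YES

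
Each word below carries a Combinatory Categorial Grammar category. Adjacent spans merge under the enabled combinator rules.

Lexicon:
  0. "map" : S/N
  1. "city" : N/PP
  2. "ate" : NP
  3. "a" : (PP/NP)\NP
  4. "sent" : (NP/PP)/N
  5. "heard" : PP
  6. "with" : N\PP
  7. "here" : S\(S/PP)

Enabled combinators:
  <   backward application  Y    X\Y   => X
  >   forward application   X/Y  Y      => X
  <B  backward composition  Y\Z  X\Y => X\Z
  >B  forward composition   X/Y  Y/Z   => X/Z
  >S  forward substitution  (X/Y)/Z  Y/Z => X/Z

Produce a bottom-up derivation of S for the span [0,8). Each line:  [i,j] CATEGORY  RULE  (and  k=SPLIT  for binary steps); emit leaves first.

[0,8] S   <
  [0,7] S/PP   >B
    [0,4] S/NP   >B
      [0,2] S/PP   >B
        [0,1] "map" : S/N
        [1,2] "city" : N/PP
      [2,4] PP/NP   <
        [2,3] "ate" : NP
        [3,4] "a" : (PP/NP)\NP
    [4,7] NP/PP   >
      [4,5] "sent" : (NP/PP)/N
      [5,7] N   <
        [5,6] "heard" : PP
        [6,7] "with" : N\PP
  [7,8] "here" : S\(S/PP)

[0,1] S/N  lex  "map"
[1,2] N/PP  lex  "city"
[0,2] S/PP  >B  k=1
[2,3] NP  lex  "ate"
[3,4] (PP/NP)\NP  lex  "a"
[2,4] PP/NP  <  k=3
[0,4] S/NP  >B  k=2
[4,5] (NP/PP)/N  lex  "sent"
[5,6] PP  lex  "heard"
[6,7] N\PP  lex  "with"
[5,7] N  <  k=6
[4,7] NP/PP  >  k=5
[0,7] S/PP  >B  k=4
[7,8] S\(S/PP)  lex  "here"
[0,8] S  <  k=7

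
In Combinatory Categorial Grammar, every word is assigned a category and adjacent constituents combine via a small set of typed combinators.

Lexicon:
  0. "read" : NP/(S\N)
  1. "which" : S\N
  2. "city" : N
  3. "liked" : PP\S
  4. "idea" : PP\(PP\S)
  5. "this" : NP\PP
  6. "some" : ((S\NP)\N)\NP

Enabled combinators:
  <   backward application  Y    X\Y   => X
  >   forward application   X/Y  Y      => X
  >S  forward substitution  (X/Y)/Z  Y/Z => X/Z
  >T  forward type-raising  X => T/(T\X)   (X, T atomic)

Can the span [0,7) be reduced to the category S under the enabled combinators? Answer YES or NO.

YES

[0,7] S   <
  [0,2] NP   >
    [0,1] "read" : NP/(S\N)
    [1,2] "which" : S\N
  [2,7] S\NP   <
    [2,3] "city" : N
    [3,7] (S\NP)\N   <
      [3,6] NP   <
        [3,5] PP   <
          [3,4] "liked" : PP\S
          [4,5] "idea" : PP\(PP\S)
        [5,6] "this" : NP\PP
      [6,7] "some" : ((S\NP)\N)\NP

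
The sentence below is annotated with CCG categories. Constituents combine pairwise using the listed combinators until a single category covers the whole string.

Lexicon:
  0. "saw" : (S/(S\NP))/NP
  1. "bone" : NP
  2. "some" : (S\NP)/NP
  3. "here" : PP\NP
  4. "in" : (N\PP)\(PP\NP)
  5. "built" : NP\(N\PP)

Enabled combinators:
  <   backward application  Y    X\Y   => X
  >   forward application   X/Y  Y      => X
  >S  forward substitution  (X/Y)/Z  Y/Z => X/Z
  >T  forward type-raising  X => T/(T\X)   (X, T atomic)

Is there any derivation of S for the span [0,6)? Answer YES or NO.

YES

[0,6] S   >
  [0,2] S/(S\NP)   >
    [0,1] "saw" : (S/(S\NP))/NP
    [1,2] "bone" : NP
  [2,6] S\NP   >
    [2,3] "some" : (S\NP)/NP
    [3,6] NP   <
      [3,5] N\PP   <
        [3,4] "here" : PP\NP
        [4,5] "in" : (N\PP)\(PP\NP)
      [5,6] "built" : NP\(N\PP)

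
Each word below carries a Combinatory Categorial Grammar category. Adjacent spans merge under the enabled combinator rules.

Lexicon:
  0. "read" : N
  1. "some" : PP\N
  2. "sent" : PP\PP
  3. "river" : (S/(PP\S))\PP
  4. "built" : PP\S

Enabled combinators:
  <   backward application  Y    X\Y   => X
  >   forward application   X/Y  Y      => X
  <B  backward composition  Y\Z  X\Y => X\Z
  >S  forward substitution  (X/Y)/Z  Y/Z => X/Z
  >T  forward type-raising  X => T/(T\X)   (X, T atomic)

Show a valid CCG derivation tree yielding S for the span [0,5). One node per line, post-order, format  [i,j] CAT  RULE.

[0,5] S   >
  [0,4] S/(PP\S)   <
    [0,3] PP   <
      [0,1] "read" : N
      [1,3] PP\N   <B
        [1,2] "some" : PP\N
        [2,3] "sent" : PP\PP
    [3,4] "river" : (S/(PP\S))\PP
  [4,5] "built" : PP\S

[0,1] N  lex  "read"
[1,2] PP\N  lex  "some"
[2,3] PP\PP  lex  "sent"
[1,3] PP\N  <B  k=2
[0,3] PP  <  k=1
[3,4] (S/(PP\S))\PP  lex  "river"
[0,4] S/(PP\S)  <  k=3
[4,5] PP\S  lex  "built"
[0,5] S  >  k=4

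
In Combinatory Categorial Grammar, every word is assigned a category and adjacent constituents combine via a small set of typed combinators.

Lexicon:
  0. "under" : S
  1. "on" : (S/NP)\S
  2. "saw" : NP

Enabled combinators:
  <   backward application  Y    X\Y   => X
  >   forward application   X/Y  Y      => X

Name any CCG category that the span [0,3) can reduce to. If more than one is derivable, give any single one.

S

[0,3] S   >
  [0,2] S/NP   <
    [0,1] "under" : S
    [1,2] "on" : (S/NP)\S
  [2,3] "saw" : NP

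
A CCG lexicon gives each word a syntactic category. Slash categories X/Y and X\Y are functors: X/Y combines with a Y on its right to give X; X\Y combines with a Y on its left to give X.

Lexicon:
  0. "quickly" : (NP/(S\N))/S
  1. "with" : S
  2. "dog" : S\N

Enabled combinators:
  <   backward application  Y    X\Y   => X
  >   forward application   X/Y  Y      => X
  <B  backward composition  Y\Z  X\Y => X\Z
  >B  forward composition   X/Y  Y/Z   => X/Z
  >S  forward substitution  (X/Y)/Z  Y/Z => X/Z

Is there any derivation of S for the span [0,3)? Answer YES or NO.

(NP/(S\N))/S S S\N
CKY chart[0,3] = {NP}; S ∉ chart

NO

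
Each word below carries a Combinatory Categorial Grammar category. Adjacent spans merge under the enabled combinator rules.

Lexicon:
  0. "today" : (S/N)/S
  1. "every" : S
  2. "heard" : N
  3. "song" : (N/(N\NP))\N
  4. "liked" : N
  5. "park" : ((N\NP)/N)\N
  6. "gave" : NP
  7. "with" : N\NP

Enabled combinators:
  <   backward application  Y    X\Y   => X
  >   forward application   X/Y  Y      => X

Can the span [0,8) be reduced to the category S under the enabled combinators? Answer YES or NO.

YES

[0,8] S   >
  [0,2] S/N   >
    [0,1] "today" : (S/N)/S
    [1,2] "every" : S
  [2,8] N   >
    [2,4] N/(N\NP)   <
      [2,3] "heard" : N
      [3,4] "song" : (N/(N\NP))\N
    [4,8] N\NP   >
      [4,6] (N\NP)/N   <
        [4,5] "liked" : N
        [5,6] "park" : ((N\NP)/N)\N
      [6,8] N   <
        [6,7] "gave" : NP
        [7,8] "with" : N\NP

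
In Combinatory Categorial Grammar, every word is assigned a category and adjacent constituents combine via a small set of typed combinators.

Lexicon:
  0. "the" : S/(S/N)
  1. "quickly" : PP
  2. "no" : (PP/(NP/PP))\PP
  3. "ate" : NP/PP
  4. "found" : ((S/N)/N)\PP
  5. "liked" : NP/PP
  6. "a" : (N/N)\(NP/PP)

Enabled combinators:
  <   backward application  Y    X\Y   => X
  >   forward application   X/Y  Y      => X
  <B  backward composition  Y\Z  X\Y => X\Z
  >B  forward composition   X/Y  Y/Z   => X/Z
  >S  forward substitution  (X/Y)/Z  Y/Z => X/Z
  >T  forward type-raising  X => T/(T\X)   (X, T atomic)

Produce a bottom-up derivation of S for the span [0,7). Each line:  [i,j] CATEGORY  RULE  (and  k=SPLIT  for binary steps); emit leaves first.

[0,1] S/(S/N)  lex  "the"
[1,2] PP  lex  "quickly"
[2,3] (PP/(NP/PP))\PP  lex  "no"
[1,3] PP/(NP/PP)  <  k=2
[3,4] NP/PP  lex  "ate"
[1,4] PP  >  k=3
[4,5] ((S/N)/N)\PP  lex  "found"
[1,5] (S/N)/N  <  k=4
[5,6] NP/PP  lex  "liked"
[6,7] (N/N)\(NP/PP)  lex  "a"
[5,7] N/N  <  k=6
[1,7] S/N  >S  k=5
[0,7] S  >  k=1

[0,7] S   >
  [0,1] "the" : S/(S/N)
  [1,7] S/N   >S
    [1,5] (S/N)/N   <
      [1,4] PP   >
        [1,3] PP/(NP/PP)   <
          [1,2] "quickly" : PP
          [2,3] "no" : (PP/(NP/PP))\PP
        [3,4] "ate" : NP/PP
      [4,5] "found" : ((S/N)/N)\PP
    [5,7] N/N   <
      [5,6] "liked" : NP/PP
      [6,7] "a" : (N/N)\(NP/PP)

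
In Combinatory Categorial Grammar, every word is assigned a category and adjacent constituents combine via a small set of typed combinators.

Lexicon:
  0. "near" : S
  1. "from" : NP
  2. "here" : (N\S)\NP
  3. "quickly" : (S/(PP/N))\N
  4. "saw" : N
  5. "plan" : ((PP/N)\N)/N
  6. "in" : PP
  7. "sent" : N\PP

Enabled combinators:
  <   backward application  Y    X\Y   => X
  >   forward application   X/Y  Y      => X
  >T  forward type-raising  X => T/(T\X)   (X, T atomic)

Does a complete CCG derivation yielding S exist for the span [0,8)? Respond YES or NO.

[0,8] S   >
  [0,4] S/(PP/N)   <
    [0,3] N   >
      [0,1] N/(N\S)   >T
        [0,1] "near" : S
      [1,3] N\S   <
        [1,2] "from" : NP
        [2,3] "here" : (N\S)\NP
    [3,4] "quickly" : (S/(PP/N))\N
  [4,8] PP/N   <
    [4,5] "saw" : N
    [5,8] (PP/N)\N   >
      [5,6] "plan" : ((PP/N)\N)/N
      [6,8] N   <
        [6,7] "in" : PP
        [7,8] "sent" : N\PP

YES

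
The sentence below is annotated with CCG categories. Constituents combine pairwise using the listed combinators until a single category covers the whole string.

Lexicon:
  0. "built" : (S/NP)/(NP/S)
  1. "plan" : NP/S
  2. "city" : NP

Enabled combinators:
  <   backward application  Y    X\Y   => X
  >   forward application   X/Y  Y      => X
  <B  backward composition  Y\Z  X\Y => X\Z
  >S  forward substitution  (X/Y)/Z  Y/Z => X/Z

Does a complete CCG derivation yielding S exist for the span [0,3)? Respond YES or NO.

YES

[0,3] S   >
  [0,2] S/NP   >
    [0,1] "built" : (S/NP)/(NP/S)
    [1,2] "plan" : NP/S
  [2,3] "city" : NP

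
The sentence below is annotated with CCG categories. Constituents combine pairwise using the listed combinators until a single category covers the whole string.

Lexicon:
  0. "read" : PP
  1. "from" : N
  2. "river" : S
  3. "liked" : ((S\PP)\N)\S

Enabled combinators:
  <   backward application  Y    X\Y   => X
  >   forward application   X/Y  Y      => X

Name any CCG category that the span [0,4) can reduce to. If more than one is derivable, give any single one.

S

[0,4] S   <
  [0,1] "read" : PP
  [1,4] S\PP   <
    [1,2] "from" : N
    [2,4] (S\PP)\N   <
      [2,3] "river" : S
      [3,4] "liked" : ((S\PP)\N)\S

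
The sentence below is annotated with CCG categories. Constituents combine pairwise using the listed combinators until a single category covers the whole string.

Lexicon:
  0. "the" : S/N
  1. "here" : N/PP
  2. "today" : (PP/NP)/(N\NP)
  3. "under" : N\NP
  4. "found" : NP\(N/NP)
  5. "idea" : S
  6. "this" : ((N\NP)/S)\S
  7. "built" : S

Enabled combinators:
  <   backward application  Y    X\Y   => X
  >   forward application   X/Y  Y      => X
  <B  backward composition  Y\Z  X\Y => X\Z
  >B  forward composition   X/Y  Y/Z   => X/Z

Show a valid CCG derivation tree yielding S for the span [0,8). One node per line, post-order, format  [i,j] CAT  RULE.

[0,8] S   >
  [0,1] "the" : S/N
  [1,8] N   <
    [1,5] NP   <
      [1,4] N/NP   >B
        [1,2] "here" : N/PP
        [2,4] PP/NP   >
          [2,3] "today" : (PP/NP)/(N\NP)
          [3,4] "under" : N\NP
      [4,5] "found" : NP\(N/NP)
    [5,8] N\NP   >
      [5,7] (N\NP)/S   <
        [5,6] "idea" : S
        [6,7] "this" : ((N\NP)/S)\S
      [7,8] "built" : S

[0,1] S/N  lex  "the"
[1,2] N/PP  lex  "here"
[2,3] (PP/NP)/(N\NP)  lex  "today"
[3,4] N\NP  lex  "under"
[2,4] PP/NP  >  k=3
[1,4] N/NP  >B  k=2
[4,5] NP\(N/NP)  lex  "found"
[1,5] NP  <  k=4
[5,6] S  lex  "idea"
[6,7] ((N\NP)/S)\S  lex  "this"
[5,7] (N\NP)/S  <  k=6
[7,8] S  lex  "built"
[5,8] N\NP  >  k=7
[1,8] N  <  k=5
[0,8] S  >  k=1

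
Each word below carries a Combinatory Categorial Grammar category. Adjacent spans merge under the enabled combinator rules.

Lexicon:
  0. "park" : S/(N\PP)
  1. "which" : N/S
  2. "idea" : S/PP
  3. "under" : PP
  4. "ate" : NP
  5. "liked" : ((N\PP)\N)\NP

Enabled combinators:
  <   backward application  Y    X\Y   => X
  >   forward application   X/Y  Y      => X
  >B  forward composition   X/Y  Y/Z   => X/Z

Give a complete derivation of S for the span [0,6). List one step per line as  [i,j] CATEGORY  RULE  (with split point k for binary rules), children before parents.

[0,6] S   >
  [0,1] "park" : S/(N\PP)
  [1,6] N\PP   <
    [1,4] N   >
      [1,2] "which" : N/S
      [2,4] S   >
        [2,3] "idea" : S/PP
        [3,4] "under" : PP
    [4,6] (N\PP)\N   <
      [4,5] "ate" : NP
      [5,6] "liked" : ((N\PP)\N)\NP

[0,1] S/(N\PP)  lex  "park"
[1,2] N/S  lex  "which"
[2,3] S/PP  lex  "idea"
[3,4] PP  lex  "under"
[2,4] S  >  k=3
[1,4] N  >  k=2
[4,5] NP  lex  "ate"
[5,6] ((N\PP)\N)\NP  lex  "liked"
[4,6] (N\PP)\N  <  k=5
[1,6] N\PP  <  k=4
[0,6] S  >  k=1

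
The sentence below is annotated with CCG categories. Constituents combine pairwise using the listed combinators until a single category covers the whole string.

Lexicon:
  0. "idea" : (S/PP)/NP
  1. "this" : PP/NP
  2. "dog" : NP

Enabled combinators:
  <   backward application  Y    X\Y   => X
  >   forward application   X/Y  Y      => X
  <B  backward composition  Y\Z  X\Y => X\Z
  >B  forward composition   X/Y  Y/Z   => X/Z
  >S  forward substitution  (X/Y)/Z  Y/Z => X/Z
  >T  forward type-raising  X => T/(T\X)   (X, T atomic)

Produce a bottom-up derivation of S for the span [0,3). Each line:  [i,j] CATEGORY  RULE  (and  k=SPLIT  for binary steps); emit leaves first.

[0,3] S   >
  [0,2] S/NP   >S
    [0,1] "idea" : (S/PP)/NP
    [1,2] "this" : PP/NP
  [2,3] "dog" : NP

[0,1] (S/PP)/NP  lex  "idea"
[1,2] PP/NP  lex  "this"
[0,2] S/NP  >S  k=1
[2,3] NP  lex  "dog"
[0,3] S  >  k=2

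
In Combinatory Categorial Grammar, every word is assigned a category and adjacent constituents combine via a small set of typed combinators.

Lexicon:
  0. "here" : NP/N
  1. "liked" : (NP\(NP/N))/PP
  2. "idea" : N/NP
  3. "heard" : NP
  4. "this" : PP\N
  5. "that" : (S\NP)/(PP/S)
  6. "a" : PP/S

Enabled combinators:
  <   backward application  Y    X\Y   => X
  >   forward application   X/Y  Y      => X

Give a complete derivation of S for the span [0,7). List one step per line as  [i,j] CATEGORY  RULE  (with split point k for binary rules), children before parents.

[0,7] S   <
  [0,5] NP   <
    [0,1] "here" : NP/N
    [1,5] NP\(NP/N)   >
      [1,2] "liked" : (NP\(NP/N))/PP
      [2,5] PP   <
        [2,4] N   >
          [2,3] "idea" : N/NP
          [3,4] "heard" : NP
        [4,5] "this" : PP\N
  [5,7] S\NP   >
    [5,6] "that" : (S\NP)/(PP/S)
    [6,7] "a" : PP/S

[0,1] NP/N  lex  "here"
[1,2] (NP\(NP/N))/PP  lex  "liked"
[2,3] N/NP  lex  "idea"
[3,4] NP  lex  "heard"
[2,4] N  >  k=3
[4,5] PP\N  lex  "this"
[2,5] PP  <  k=4
[1,5] NP\(NP/N)  >  k=2
[0,5] NP  <  k=1
[5,6] (S\NP)/(PP/S)  lex  "that"
[6,7] PP/S  lex  "a"
[5,7] S\NP  >  k=6
[0,7] S  <  k=5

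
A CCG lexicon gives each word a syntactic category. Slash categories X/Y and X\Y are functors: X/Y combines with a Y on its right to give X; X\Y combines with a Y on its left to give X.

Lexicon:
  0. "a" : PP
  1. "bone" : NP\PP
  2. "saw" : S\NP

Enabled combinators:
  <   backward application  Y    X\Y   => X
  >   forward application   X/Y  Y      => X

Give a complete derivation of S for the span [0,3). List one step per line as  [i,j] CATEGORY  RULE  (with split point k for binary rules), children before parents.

[0,3] S   <
  [0,2] NP   <
    [0,1] "a" : PP
    [1,2] "bone" : NP\PP
  [2,3] "saw" : S\NP

[0,1] PP  lex  "a"
[1,2] NP\PP  lex  "bone"
[0,2] NP  <  k=1
[2,3] S\NP  lex  "saw"
[0,3] S  <  k=2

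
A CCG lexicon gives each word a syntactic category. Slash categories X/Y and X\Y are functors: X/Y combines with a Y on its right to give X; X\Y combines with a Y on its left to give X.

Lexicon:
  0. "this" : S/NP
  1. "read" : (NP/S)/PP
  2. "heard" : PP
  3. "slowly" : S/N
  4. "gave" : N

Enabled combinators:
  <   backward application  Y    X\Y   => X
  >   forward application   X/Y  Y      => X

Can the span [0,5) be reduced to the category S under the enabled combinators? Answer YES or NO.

[0,5] S   >
  [0,1] "this" : S/NP
  [1,5] NP   >
    [1,3] NP/S   >
      [1,2] "read" : (NP/S)/PP
      [2,3] "heard" : PP
    [3,5] S   >
      [3,4] "slowly" : S/N
      [4,5] "gave" : N

YES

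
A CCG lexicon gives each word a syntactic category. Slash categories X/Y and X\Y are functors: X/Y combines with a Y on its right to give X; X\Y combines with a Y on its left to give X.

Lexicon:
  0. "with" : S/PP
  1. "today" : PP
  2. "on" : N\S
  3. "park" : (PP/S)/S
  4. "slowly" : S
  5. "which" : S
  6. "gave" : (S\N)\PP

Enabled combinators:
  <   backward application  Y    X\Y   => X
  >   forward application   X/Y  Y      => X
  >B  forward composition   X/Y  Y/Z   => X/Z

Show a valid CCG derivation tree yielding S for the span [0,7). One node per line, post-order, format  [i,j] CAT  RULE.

[0,1] S/PP  lex  "with"
[1,2] PP  lex  "today"
[0,2] S  >  k=1
[2,3] N\S  lex  "on"
[0,3] N  <  k=2
[3,4] (PP/S)/S  lex  "park"
[4,5] S  lex  "slowly"
[3,5] PP/S  >  k=4
[5,6] S  lex  "which"
[3,6] PP  >  k=5
[6,7] (S\N)\PP  lex  "gave"
[3,7] S\N  <  k=6
[0,7] S  <  k=3

[0,7] S   <
  [0,3] N   <
    [0,2] S   >
      [0,1] "with" : S/PP
      [1,2] "today" : PP
    [2,3] "on" : N\S
  [3,7] S\N   <
    [3,6] PP   >
      [3,5] PP/S   >
        [3,4] "park" : (PP/S)/S
        [4,5] "slowly" : S
      [5,6] "which" : S
    [6,7] "gave" : (S\N)\PP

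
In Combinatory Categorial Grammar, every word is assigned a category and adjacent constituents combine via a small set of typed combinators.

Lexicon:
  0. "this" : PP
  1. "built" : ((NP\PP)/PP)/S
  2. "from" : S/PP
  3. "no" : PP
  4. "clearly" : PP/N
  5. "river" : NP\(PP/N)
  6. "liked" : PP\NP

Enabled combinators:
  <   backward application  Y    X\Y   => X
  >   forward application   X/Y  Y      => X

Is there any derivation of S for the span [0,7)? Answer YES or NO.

PP ((NP\PP)/PP)/S S/PP PP PP/N NP\(PP/N) PP\NP
CKY chart[0,7] = {NP}; S ∉ chart

NO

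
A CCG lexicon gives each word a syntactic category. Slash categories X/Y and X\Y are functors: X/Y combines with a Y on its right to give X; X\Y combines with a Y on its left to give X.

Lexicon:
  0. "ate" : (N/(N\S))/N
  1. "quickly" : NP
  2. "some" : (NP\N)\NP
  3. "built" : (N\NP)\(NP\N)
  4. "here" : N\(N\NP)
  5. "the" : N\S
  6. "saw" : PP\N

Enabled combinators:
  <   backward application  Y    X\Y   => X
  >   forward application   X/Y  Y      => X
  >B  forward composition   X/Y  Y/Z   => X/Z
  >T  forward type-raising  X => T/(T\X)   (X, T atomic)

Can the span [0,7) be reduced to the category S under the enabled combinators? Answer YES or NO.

(N/(N\S))/N NP (NP\N)\NP (N\NP)\(NP\N) N\(N\NP) N\S PP\N
CKY chart[0,7] = {N/(N\PP), NP/(NP\PP), PP, PP/(PP\PP), S/(S\PP)}; S ∉ chart

NO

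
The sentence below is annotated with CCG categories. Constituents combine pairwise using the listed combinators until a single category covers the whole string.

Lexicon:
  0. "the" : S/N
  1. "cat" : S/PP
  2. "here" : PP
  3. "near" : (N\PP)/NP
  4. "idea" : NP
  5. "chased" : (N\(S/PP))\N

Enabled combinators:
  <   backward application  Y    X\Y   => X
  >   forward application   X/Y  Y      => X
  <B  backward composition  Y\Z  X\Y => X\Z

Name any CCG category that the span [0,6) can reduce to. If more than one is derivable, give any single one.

[0,6] S   >
  [0,1] "the" : S/N
  [1,6] N   <
    [1,2] "cat" : S/PP
    [2,6] N\(S/PP)   <
      [2,5] N   <
        [2,3] "here" : PP
        [3,5] N\PP   >
          [3,4] "near" : (N\PP)/NP
          [4,5] "idea" : NP
      [5,6] "chased" : (N\(S/PP))\N

S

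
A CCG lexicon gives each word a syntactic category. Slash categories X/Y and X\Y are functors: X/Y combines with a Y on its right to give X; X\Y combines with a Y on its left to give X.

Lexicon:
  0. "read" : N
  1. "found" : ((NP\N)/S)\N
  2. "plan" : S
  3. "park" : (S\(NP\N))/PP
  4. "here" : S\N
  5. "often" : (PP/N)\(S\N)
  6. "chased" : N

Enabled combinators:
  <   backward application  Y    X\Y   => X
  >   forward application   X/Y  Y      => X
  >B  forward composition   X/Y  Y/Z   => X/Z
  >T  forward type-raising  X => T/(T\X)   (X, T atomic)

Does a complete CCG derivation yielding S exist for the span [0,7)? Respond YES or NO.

[0,7] S   <
  [0,3] NP\N   >
    [0,2] (NP\N)/S   <
      [0,1] "read" : N
      [1,2] "found" : ((NP\N)/S)\N
    [2,3] "plan" : S
  [3,7] S\(NP\N)   >
    [3,4] "park" : (S\(NP\N))/PP
    [4,7] PP   >
      [4,6] PP/N   <
        [4,5] "here" : S\N
        [5,6] "often" : (PP/N)\(S\N)
      [6,7] "chased" : N

YES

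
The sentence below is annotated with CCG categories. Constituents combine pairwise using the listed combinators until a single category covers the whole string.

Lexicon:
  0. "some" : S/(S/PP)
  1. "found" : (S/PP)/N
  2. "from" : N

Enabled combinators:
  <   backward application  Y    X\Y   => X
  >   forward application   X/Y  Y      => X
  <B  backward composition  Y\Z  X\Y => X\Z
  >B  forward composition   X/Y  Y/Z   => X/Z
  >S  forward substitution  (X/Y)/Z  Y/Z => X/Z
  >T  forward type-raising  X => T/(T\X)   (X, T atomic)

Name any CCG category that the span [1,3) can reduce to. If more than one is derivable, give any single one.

[0,3] S   >
  [0,1] "some" : S/(S/PP)
  [1,3] S/PP   >
    [1,2] "found" : (S/PP)/N
    [2,3] "from" : N

S/PP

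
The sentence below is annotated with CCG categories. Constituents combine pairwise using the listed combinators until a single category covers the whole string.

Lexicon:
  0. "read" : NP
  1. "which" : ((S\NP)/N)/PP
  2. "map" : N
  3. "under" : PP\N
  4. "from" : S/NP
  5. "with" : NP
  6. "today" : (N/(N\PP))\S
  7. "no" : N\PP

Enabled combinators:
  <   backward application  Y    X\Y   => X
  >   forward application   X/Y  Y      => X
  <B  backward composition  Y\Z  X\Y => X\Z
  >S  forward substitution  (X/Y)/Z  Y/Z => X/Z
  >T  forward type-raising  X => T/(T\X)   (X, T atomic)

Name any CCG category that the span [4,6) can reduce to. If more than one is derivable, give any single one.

[0,8] S   >
  [0,1] S/(S\NP)   >T
    [0,1] "read" : NP
  [1,8] S\NP   >
    [1,4] (S\NP)/N   >
      [1,2] "which" : ((S\NP)/N)/PP
      [2,4] PP   <
        [2,3] "map" : N
        [3,4] "under" : PP\N
    [4,8] N   >
      [4,7] N/(N\PP)   <
        [4,6] S   >
          [4,5] "from" : S/NP
          [5,6] "with" : NP
        [6,7] "today" : (N/(N\PP))\S
      [7,8] "no" : N\PP

S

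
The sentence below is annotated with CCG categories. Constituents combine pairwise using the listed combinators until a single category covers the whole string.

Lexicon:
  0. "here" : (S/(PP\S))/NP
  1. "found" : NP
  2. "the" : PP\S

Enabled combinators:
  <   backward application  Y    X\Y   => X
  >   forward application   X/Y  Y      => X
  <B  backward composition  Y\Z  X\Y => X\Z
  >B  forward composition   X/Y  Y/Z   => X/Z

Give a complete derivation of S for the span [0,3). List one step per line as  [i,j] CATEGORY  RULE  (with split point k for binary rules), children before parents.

[0,1] (S/(PP\S))/NP  lex  "here"
[1,2] NP  lex  "found"
[0,2] S/(PP\S)  >  k=1
[2,3] PP\S  lex  "the"
[0,3] S  >  k=2

[0,3] S   >
  [0,2] S/(PP\S)   >
    [0,1] "here" : (S/(PP\S))/NP
    [1,2] "found" : NP
  [2,3] "the" : PP\S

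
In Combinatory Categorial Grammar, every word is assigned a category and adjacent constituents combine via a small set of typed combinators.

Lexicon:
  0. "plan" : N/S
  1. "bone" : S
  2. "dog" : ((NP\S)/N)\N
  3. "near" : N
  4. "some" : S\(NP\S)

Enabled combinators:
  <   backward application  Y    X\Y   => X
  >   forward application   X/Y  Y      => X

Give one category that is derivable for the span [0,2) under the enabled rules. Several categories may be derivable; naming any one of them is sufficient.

N

[0,5] S   <
  [0,4] NP\S   >
    [0,3] (NP\S)/N   <
      [0,2] N   >
        [0,1] "plan" : N/S
        [1,2] "bone" : S
      [2,3] "dog" : ((NP\S)/N)\N
    [3,4] "near" : N
  [4,5] "some" : S\(NP\S)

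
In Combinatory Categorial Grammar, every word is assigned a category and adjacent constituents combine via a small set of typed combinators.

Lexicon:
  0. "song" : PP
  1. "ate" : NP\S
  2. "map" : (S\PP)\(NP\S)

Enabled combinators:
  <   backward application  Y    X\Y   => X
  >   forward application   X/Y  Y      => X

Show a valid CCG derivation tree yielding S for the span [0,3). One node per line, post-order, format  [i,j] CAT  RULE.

[0,3] S   <
  [0,1] "song" : PP
  [1,3] S\PP   <
    [1,2] "ate" : NP\S
    [2,3] "map" : (S\PP)\(NP\S)

[0,1] PP  lex  "song"
[1,2] NP\S  lex  "ate"
[2,3] (S\PP)\(NP\S)  lex  "map"
[1,3] S\PP  <  k=2
[0,3] S  <  k=1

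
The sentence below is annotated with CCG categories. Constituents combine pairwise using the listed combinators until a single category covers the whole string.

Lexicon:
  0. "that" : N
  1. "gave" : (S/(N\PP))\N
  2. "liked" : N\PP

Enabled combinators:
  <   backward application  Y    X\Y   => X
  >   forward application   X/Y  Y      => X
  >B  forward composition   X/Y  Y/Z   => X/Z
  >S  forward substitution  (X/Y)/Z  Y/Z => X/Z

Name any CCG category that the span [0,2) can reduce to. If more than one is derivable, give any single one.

[0,3] S   >
  [0,2] S/(N\PP)   <
    [0,1] "that" : N
    [1,2] "gave" : (S/(N\PP))\N
  [2,3] "liked" : N\PP

S/(N\PP)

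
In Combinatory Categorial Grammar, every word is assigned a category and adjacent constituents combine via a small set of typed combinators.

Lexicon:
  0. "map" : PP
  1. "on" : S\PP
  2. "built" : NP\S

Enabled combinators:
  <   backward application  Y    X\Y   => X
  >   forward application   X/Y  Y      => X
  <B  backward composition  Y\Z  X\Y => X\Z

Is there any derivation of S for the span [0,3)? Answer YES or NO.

PP S\PP NP\S
CKY chart[0,3] = {NP}; S ∉ chart

NO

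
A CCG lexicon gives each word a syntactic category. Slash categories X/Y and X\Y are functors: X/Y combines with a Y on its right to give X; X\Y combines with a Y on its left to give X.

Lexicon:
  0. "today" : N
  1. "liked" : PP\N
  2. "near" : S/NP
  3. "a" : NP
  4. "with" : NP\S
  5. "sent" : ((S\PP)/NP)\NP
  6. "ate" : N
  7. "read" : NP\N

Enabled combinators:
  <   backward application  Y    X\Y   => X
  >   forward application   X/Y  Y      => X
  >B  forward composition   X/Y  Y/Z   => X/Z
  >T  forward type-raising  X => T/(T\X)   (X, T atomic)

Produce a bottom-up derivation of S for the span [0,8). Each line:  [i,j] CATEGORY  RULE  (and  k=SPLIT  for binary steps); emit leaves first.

[0,1] N  lex  "today"
[1,2] PP\N  lex  "liked"
[0,2] PP  <  k=1
[2,3] S/NP  lex  "near"
[3,4] NP  lex  "a"
[2,4] S  >  k=3
[4,5] NP\S  lex  "with"
[2,5] NP  <  k=4
[5,6] ((S\PP)/NP)\NP  lex  "sent"
[2,6] (S\PP)/NP  <  k=5
[6,7] N  lex  "ate"
[7,8] NP\N  lex  "read"
[6,8] NP  <  k=7
[2,8] S\PP  >  k=6
[0,8] S  <  k=2

[0,8] S   <
  [0,2] PP   <
    [0,1] "today" : N
    [1,2] "liked" : PP\N
  [2,8] S\PP   >
    [2,6] (S\PP)/NP   <
      [2,5] NP   <
        [2,4] S   >
          [2,3] "near" : S/NP
          [3,4] "a" : NP
        [4,5] "with" : NP\S
      [5,6] "sent" : ((S\PP)/NP)\NP
    [6,8] NP   <
      [6,7] "ate" : N
      [7,8] "read" : NP\N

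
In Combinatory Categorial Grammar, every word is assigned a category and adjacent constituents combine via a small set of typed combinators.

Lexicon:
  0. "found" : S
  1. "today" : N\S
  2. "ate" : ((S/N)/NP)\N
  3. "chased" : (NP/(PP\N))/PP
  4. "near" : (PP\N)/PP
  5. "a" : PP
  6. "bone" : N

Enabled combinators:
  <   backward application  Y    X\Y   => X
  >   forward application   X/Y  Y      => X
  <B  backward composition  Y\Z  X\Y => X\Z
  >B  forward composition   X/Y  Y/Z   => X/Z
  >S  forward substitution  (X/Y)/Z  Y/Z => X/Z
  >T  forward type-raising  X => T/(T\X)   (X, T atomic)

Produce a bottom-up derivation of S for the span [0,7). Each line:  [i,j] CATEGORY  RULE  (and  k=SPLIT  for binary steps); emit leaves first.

[0,7] S   >
  [0,6] S/N   >
    [0,3] (S/N)/NP   <
      [0,2] N   <
        [0,1] "found" : S
        [1,2] "today" : N\S
      [2,3] "ate" : ((S/N)/NP)\N
    [3,6] NP   >
      [3,5] NP/PP   >S
        [3,4] "chased" : (NP/(PP\N))/PP
        [4,5] "near" : (PP\N)/PP
      [5,6] "a" : PP
  [6,7] "bone" : N

[0,1] S  lex  "found"
[1,2] N\S  lex  "today"
[0,2] N  <  k=1
[2,3] ((S/N)/NP)\N  lex  "ate"
[0,3] (S/N)/NP  <  k=2
[3,4] (NP/(PP\N))/PP  lex  "chased"
[4,5] (PP\N)/PP  lex  "near"
[3,5] NP/PP  >S  k=4
[5,6] PP  lex  "a"
[3,6] NP  >  k=5
[0,6] S/N  >  k=3
[6,7] N  lex  "bone"
[0,7] S  >  k=6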